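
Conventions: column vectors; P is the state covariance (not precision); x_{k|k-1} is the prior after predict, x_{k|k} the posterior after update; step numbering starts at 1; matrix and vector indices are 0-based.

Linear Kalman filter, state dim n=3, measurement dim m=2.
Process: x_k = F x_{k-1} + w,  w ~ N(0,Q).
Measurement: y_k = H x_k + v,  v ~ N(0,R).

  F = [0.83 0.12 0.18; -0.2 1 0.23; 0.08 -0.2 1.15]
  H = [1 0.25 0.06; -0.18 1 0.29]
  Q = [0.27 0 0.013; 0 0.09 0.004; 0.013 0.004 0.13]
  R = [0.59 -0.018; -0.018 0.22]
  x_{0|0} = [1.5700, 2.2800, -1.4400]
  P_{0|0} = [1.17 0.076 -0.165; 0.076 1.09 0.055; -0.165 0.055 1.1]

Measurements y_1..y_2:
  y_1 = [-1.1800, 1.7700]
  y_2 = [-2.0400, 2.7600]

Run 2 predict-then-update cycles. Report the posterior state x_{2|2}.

x_post = [-1.5866, 2.4056, -1.9895]

step 1: x^-=[1.3175, 1.6348, -1.9864]  P^-=[1.0956 0.0292 0.1261; 0.0292 1.2951 0.1630; 0.1261 0.1630 1.5777]  S=[1.8068 0.2207; 0.2207 1.7541]  K=[0.6335 -0.1546; 0.1093 0.7485; 0.1047 0.3276]  nu=[-2.7870, 0.9484]  x^+=[-0.5946, 2.0399, -1.9675]  P^+=[0.3718 0.0062 0.0529; 0.0062 0.2546 -0.3131; 0.0529 -0.3131 1.3545]
step 2: x^-=[-0.6029, 1.7064, -2.7181]  P^-=[0.5772 -0.0269 0.3303; -0.0269 0.2798 -0.0507; 0.3303 -0.0507 2.0874]  S=[1.2169 0.0442; 0.0442 0.6398]  K=[0.4883 -0.0885; 0.0176 0.4206; 0.3367 0.7507]  nu=[-1.7006, 1.7334]  x^+=[-1.5866, 2.4056, -1.9895]  P^+=[0.2859 -0.0226 0.1578; -0.0226 0.1655 -0.2668; 0.1578 -0.2668 1.5666]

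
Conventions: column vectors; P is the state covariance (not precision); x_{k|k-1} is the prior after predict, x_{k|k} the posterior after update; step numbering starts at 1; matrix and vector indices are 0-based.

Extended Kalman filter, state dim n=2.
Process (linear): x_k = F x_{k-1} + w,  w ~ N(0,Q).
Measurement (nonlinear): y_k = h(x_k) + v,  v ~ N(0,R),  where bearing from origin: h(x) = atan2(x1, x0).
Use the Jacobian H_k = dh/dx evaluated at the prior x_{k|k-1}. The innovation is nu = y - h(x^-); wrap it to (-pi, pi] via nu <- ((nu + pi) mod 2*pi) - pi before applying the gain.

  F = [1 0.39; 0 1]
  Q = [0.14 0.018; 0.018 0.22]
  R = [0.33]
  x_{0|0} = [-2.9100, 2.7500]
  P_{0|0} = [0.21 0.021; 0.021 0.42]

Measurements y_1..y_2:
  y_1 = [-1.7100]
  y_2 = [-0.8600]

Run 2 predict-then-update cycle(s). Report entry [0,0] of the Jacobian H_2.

H_jac[0,0] = -0.2455

step 1: x^-=[-1.8375, 2.7500]  P^-=[0.4303 0.2028; 0.2028 0.6400]  H_jac=[-0.2514 -0.1680]  S=[0.3924]  K=[-0.3625; -0.4039]  nu=[2.4133]  x^+=[-2.7123, 1.7752]  P^+=[0.3787 0.1453; 0.1453 0.5760]
step 2: x^-=[-2.0200, 1.7752]  P^-=[0.7197 0.3880; 0.3880 0.7960]  H_jac=[-0.2455 -0.2793]  S=[0.4887]  K=[-0.5833; -0.6499]  nu=[3.0026]  x^+=[-3.7713, -0.1761]  P^+=[0.5534 0.2027; 0.2027 0.5896]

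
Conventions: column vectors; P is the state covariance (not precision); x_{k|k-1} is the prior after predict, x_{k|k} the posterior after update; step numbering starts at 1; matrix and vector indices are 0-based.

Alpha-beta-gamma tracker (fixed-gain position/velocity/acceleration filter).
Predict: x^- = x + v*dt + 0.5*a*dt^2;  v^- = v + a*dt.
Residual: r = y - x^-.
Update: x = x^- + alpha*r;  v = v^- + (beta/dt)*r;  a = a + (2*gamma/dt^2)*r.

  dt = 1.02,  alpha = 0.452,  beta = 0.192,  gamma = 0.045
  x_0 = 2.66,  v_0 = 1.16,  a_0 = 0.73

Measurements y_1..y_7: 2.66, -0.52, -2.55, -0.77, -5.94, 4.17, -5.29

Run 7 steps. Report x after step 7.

step 1: x_pred=4.2229  r=-1.5629  x^+=3.5165  v^+=1.6104  a^+=0.5948
step 2: x_pred=5.4685  r=-5.9885  x^+=2.7617  v^+=1.0898  a^+=0.0768
step 3: x_pred=3.9133  r=-6.4633  x^+=0.9919  v^+=-0.0485  a^+=-0.4823
step 4: x_pred=0.6915  r=-1.4615  x^+=0.0309  v^+=-0.8156  a^+=-0.6088
step 5: x_pred=-1.1177  r=-4.8223  x^+=-3.2974  v^+=-2.3443  a^+=-1.0259
step 6: x_pred=-6.2222  r=10.3922  x^+=-1.5249  v^+=-1.4345  a^+=-0.1270
step 7: x_pred=-3.0542  r=-2.2358  x^+=-4.0648  v^+=-1.9849  a^+=-0.3204

x_post = -4.0648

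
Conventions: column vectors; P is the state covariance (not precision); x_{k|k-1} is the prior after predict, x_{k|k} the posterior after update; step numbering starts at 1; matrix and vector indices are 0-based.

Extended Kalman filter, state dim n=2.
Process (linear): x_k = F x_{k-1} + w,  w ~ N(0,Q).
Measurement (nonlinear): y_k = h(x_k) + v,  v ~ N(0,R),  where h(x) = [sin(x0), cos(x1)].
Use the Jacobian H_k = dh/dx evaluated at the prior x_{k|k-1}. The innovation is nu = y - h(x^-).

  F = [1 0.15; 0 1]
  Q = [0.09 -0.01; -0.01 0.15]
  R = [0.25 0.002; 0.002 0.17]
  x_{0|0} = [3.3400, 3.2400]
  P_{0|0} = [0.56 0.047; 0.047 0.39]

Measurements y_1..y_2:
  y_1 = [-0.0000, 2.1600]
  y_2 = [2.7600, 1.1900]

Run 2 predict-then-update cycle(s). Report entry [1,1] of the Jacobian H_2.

H_jac[1,1] = 0.8267

step 1: x^-=[3.8260, 3.2400]  P^-=[0.6729 0.0955; 0.0955 0.5400]  H_jac=[-0.7748 0.0000; 0.0000 0.0982]  S=[0.6539 -0.0053; -0.0053 0.1752]  K=[-0.7970 0.0296; -0.1107 0.2995]  nu=[0.6322, 3.1552]  x^+=[3.4155, 4.1149]  P^+=[0.2571 0.0350; 0.0350 0.5159]
step 2: x^-=[4.0327, 4.1149]  P^-=[0.3692 0.1023; 0.1023 0.6659]  H_jac=[-0.6286 0.0000; 0.0000 0.8267]  S=[0.3959 -0.0512; -0.0512 0.6251]  K=[-0.5748 0.0883; -0.0492 0.8766]  nu=[3.5378, 1.7526]  x^+=[2.1540, 5.4773]  P^+=[0.2283 0.0168; 0.0168 0.1801]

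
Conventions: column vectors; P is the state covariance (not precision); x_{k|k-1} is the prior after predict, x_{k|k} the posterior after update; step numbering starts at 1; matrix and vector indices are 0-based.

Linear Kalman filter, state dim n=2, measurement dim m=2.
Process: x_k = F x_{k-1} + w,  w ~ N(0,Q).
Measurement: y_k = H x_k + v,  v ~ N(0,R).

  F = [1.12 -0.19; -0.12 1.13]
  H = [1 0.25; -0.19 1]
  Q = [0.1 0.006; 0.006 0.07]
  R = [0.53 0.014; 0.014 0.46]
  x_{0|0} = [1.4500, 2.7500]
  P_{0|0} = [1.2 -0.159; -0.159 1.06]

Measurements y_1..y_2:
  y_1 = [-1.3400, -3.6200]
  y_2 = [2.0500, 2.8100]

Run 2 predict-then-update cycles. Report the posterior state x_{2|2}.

x_post = [0.6837, 0.4974]

step 1: x^-=[1.1015, 2.9335]  P^-=[1.7112 -0.5877; -0.5877 1.4839]  S=[2.0401 -0.5000; -0.5000 2.2290]  K=[0.7052 -0.2514; 0.0732 0.7322]  nu=[-3.1749, -6.3442]  x^+=[0.4574, -1.9444]  P^+=[0.3787 -0.0338; -0.0338 0.3314]
step 2: x^-=[0.8817, -2.2521]  P^-=[0.6014 -0.1596; -0.1596 0.5078]  S=[1.0833 -0.1253; -0.1253 1.0502]  K=[0.4950 -0.2017; 0.0296 0.5160]  nu=[1.7313, 5.2296]  x^+=[0.6837, 0.4974]  P^+=[0.2682 -0.0349; -0.0349 0.2311]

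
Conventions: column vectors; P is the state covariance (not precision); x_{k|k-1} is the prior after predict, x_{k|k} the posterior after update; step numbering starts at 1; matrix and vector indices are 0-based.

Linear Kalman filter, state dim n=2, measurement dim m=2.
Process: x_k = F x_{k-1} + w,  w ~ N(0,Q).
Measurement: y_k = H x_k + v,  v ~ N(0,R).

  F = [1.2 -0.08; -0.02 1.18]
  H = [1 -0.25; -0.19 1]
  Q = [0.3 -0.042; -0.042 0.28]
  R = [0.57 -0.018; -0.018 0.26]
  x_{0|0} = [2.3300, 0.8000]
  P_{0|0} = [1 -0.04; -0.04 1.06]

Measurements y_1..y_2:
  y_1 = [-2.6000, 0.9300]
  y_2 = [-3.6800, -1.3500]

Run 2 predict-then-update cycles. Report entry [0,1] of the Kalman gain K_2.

K[0,1] = 0.0692

step 1: x^-=[2.7320, 0.8974]  P^-=[1.7545 -0.2228; -0.2228 1.7582]  S=[2.5457 -1.0243; -1.0243 2.1662]  K=[0.7505 0.0982; 0.0917 0.8746]  nu=[-5.1076, 0.5517]  x^+=[-1.0474, 0.9115]  P^+=[0.4504 0.0976; 0.0976 0.2443]
step 2: x^-=[-1.3298, 1.0965]  P^-=[0.9315 0.0625; 0.0625 0.6157]  S=[1.5087 -0.2835; -0.2835 0.8856]  K=[0.6200 0.0692; 0.0718 0.7048]  nu=[-2.0761, -2.6992]  x^+=[-2.8037, -0.9550]  P^+=[0.3715 0.0774; 0.0774 0.1967]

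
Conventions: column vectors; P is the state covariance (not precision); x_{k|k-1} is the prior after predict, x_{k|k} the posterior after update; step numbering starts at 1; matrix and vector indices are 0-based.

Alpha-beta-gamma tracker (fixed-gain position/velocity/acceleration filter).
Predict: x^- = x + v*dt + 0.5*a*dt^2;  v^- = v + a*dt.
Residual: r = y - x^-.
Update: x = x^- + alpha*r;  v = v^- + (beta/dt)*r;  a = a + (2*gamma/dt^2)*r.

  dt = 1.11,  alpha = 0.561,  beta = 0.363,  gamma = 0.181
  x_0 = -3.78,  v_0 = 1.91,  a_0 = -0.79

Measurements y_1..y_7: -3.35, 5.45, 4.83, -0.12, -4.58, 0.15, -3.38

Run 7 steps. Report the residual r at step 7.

resid = 7.3987

step 1: x_pred=-2.1466  r=-1.2034  x^+=-2.8217  v^+=0.6395  a^+=-1.1436
step 2: x_pred=-2.8163  r=8.2663  x^+=1.8211  v^+=2.0735  a^+=1.2851
step 3: x_pred=4.9144  r=-0.0844  x^+=4.8670  v^+=3.4724  a^+=1.2603
step 4: x_pred=9.4978  r=-9.6178  x^+=4.1022  v^+=1.7261  a^+=-1.5654
step 5: x_pred=5.0538  r=-9.6338  x^+=-0.3508  v^+=-3.1621  a^+=-4.3959
step 6: x_pred=-6.5688  r=6.7188  x^+=-2.7995  v^+=-5.8443  a^+=-2.4219
step 7: x_pred=-10.7787  r=7.3987  x^+=-6.6280  v^+=-6.1130  a^+=-0.2481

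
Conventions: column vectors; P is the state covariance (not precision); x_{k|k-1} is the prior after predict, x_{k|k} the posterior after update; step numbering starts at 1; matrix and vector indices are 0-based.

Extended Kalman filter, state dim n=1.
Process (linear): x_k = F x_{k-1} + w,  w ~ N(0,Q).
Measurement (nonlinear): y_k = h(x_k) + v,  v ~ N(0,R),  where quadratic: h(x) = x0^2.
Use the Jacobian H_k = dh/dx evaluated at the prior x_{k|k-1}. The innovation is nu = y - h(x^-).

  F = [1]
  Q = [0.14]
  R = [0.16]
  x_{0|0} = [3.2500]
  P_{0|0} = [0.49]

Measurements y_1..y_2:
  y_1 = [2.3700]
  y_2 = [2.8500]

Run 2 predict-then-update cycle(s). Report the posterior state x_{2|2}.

step 1: x^-=[3.2500]  P^-=[0.6300]  H_jac=[6.5000]  S=[26.7775]  K=[0.1529]  nu=[-8.1925]  x^+=[1.9971]  P^+=[0.0038]
step 2: x^-=[1.9971]  P^-=[0.1438]  H_jac=[3.9943]  S=[2.4537]  K=[0.2340]  nu=[-1.1386]  x^+=[1.7307]  P^+=[0.0094]

x_post = [1.7307]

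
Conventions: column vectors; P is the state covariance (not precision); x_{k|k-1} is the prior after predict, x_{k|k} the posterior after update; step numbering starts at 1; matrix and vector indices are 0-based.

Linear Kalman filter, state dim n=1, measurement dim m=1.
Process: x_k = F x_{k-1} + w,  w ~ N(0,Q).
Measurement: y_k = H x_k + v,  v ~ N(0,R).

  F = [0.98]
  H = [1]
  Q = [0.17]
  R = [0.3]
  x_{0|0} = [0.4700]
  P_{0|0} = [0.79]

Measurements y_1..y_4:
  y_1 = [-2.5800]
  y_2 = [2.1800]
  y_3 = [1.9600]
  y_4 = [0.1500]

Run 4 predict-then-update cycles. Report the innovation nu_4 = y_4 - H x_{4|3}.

innov = [-1.0618]

step 1: x^-=[0.4606]  P^-=[0.9287]  S=[1.2287]  K=[0.7558]  nu=[-3.0406]  x^+=[-1.8376]  P^+=[0.2268]
step 2: x^-=[-1.8009]  P^-=[0.3878]  S=[0.6878]  K=[0.5638]  nu=[3.9809]  x^+=[0.4436]  P^+=[0.1691]
step 3: x^-=[0.4347]  P^-=[0.3324]  S=[0.6324]  K=[0.5257]  nu=[1.5253]  x^+=[1.2365]  P^+=[0.1577]
step 4: x^-=[1.2118]  P^-=[0.3215]  S=[0.6215]  K=[0.5173]  nu=[-1.0618]  x^+=[0.6626]  P^+=[0.1552]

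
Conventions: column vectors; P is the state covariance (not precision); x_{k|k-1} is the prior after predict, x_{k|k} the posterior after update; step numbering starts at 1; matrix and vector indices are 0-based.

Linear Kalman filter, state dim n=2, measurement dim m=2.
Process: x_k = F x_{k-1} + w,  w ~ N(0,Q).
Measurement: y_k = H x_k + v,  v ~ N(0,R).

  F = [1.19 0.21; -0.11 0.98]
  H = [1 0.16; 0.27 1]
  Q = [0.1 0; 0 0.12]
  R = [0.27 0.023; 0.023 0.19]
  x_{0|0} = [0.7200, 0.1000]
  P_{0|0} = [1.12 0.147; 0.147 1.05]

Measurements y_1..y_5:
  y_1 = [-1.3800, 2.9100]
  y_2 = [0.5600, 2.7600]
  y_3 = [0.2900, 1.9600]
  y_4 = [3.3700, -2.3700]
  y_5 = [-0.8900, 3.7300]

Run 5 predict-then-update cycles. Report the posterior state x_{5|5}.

step 1: x^-=[0.8778, 0.0188]  P^-=[1.8058 0.2375; 0.2375 1.1103]  S=[2.1802 0.9360; 0.9360 1.5602]  K=[0.8703 -0.0574; -0.1788 0.8600]  nu=[-2.2608, 2.6542]  x^+=[-1.2422, 2.7056]  P^+=[0.2427 -0.0564; -0.0564 0.1745]
step 2: x^-=[-0.9100, 2.7881]  P^-=[0.4232 -0.0603; -0.0603 0.3027]  S=[0.6816 0.1227; 0.1227 0.4910]  K=[0.6146 -0.0438; -0.1283 0.6154]  nu=[1.0239, 0.2176]  x^+=[-0.2903, 2.7907]  P^+=[0.1714 -0.0405; -0.0405 0.1249]
step 3: x^-=[0.2406, 2.7668]  P^-=[0.3280 -0.0430; -0.0430 0.2508]  S=[0.5907 0.1068; 0.1068 0.4415]  K=[0.5490 -0.0296; -0.1076 0.5678]  nu=[-0.3933, -0.8717]  x^+=[0.0505, 2.3141]  P^+=[0.1530 -0.0343; -0.0343 0.1147]
step 4: x^-=[0.5461, 2.2623]  P^-=[0.3046 -0.0357; -0.0357 0.2394]  S=[0.5693 0.1063; 0.1063 0.4323]  K=[0.5292 -0.0224; -0.0992 0.5558]  nu=[2.4619, -4.7797]  x^+=[1.9562, -0.6386]  P^+=[0.1475 -0.0319; -0.0319 0.1119]
step 5: x^-=[2.1938, -0.8410]  P^-=[0.2978 -0.0327; -0.0327 0.2362]  S=[0.5634 0.1070; 0.1070 0.4302]  K=[0.5230 -0.0193; -0.0960 0.5523]  nu=[-2.9492, 3.9787]  x^+=[0.5744, 1.6395]  P^+=[0.1457 -0.0310; -0.0310 0.1111]

x_post = [0.5744, 1.6395]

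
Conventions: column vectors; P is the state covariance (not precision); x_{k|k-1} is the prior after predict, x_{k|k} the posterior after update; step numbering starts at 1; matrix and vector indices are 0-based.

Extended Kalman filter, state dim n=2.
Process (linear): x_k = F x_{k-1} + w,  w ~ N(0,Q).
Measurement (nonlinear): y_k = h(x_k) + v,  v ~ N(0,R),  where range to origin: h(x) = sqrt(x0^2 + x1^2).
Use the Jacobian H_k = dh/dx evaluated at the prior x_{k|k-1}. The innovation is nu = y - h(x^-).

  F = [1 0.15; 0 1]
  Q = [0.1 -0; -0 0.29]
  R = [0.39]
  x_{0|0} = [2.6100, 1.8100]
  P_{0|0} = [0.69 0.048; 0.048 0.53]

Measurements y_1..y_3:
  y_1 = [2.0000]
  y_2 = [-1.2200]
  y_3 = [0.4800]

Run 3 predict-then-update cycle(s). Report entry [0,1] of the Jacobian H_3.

step 1: x^-=[2.8815, 1.8100]  P^-=[0.8163 0.1275; 0.1275 0.8200]  H_jac=[0.8468 0.5319]  S=[1.3222]  K=[0.5741; 0.4115]  nu=[-1.4028]  x^+=[2.0762, 1.2327]  P^+=[0.3805 -0.1849; -0.1849 0.5961]
step 2: x^-=[2.2611, 1.2327]  P^-=[0.4385 -0.0955; -0.0955 0.8861]  H_jac=[0.8780 0.4787]  S=[0.8508]  K=[0.3988; 0.4000]  nu=[-3.7953]  x^+=[0.7475, -0.2854]  P^+=[0.3032 -0.2312; -0.2312 0.7499]
step 3: x^-=[0.7047, -0.2854]  P^-=[0.3507 -0.1187; -0.1187 1.0399]  H_jac=[0.9269 -0.3753]  S=[0.9204]  K=[0.4016; -0.5436]  nu=[-0.2803]  x^+=[0.5922, -0.1330]  P^+=[0.2023 0.0822; 0.0822 0.7679]

H_jac[0,1] = -0.3753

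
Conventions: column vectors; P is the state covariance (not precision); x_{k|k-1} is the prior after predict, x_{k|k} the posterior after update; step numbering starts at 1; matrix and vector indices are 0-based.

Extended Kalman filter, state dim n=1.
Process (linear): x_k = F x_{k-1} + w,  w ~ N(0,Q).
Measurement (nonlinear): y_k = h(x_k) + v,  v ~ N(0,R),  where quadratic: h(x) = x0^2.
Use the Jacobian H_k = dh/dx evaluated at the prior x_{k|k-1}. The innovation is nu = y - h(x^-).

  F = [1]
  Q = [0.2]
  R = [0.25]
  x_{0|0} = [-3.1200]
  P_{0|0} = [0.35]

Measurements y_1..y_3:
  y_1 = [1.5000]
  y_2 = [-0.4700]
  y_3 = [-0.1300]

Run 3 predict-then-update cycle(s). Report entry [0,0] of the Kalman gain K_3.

K[0,0] = -0.4174

step 1: x^-=[-3.1200]  P^-=[0.5500]  H_jac=[-6.2400]  S=[21.6657]  K=[-0.1584]  nu=[-8.2344]  x^+=[-1.8156]  P^+=[0.0063]
step 2: x^-=[-1.8156]  P^-=[0.2063]  H_jac=[-3.6312]  S=[2.9708]  K=[-0.2522]  nu=[-3.7664]  x^+=[-0.8657]  P^+=[0.0174]
step 3: x^-=[-0.8657]  P^-=[0.2174]  H_jac=[-1.7313]  S=[0.9015]  K=[-0.4174]  nu=[-0.8794]  x^+=[-0.4986]  P^+=[0.0603]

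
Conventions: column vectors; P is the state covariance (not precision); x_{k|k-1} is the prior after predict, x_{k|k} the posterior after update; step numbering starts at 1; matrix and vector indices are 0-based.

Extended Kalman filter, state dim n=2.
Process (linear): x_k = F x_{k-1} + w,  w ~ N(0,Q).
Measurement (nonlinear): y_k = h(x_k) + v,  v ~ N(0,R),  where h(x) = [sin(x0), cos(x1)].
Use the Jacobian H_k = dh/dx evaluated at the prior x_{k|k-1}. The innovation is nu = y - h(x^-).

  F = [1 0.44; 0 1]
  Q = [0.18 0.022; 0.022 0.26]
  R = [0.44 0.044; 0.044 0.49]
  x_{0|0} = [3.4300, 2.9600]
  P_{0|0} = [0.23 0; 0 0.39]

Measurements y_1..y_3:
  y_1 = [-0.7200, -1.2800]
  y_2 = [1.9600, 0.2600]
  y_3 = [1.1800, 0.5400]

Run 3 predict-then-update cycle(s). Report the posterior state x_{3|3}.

step 1: x^-=[4.7324, 2.9600]  P^-=[0.4855 0.1936; 0.1936 0.6500]  H_jac=[0.0200 0.0000; 0.0000 -0.1806]  S=[0.4402 0.0433; 0.0433 0.5112]  K=[0.0290 -0.0709; 0.0317 -0.2323]  nu=[0.2798, -0.2964]  x^+=[4.7615, 3.0377]  P^+=[0.4827 0.1852; 0.1852 0.6226]
step 2: x^-=[6.0981, 3.0377]  P^-=[0.9462 0.4811; 0.4811 0.8826]  H_jac=[0.9829 0.0000; 0.0000 -0.1037]  S=[1.3542 -0.0050; -0.0050 0.4995]  K=[0.6865 -0.0930; 0.3485 -0.1797]  nu=[2.1440, 1.2546]  x^+=[7.4533, 3.5596]  P^+=[0.3031 0.1480; 0.1480 0.7013]
step 3: x^-=[9.0195, 3.5596]  P^-=[0.7491 0.4786; 0.4786 0.9613]  H_jac=[-0.9190 0.0000; 0.0000 0.4059]  S=[1.0727 -0.1345; -0.1345 0.6484]  K=[-0.6204 0.1709; -0.3435 0.5306]  nu=[0.7857, 1.4539]  x^+=[8.7805, 4.0611]  P^+=[0.2888 0.1390; 0.1390 0.6033]

x_post = [8.7805, 4.0611]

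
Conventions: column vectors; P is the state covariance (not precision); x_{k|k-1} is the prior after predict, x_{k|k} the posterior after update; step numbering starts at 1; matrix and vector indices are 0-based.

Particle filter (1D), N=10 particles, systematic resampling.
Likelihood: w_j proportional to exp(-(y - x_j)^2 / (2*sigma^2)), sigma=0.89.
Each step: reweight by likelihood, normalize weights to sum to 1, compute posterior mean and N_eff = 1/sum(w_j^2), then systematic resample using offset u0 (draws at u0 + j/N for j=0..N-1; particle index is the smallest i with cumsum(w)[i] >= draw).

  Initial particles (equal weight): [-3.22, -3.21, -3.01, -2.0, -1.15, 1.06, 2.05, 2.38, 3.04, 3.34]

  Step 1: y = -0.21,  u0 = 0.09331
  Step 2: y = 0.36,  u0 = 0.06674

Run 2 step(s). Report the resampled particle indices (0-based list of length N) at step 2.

resampled_idx = [1, 3, 4, 6, 6, 7, 7, 7, 8, 8]

step 1: w=[0.0029, 0.0030, 0.0062, 0.1165, 0.5041, 0.3181, 0.0350, 0.0128, 0.0011, 0.0003]  mean=-0.4066  Neff=2.7007  idx=[3, 4, 4, 4, 4, 4, 5, 5, 5, 7]
step 2: w=[0.0085, 0.0679, 0.0679, 0.0679, 0.0679, 0.0679, 0.2101, 0.2101, 0.2101, 0.0218]  mean=0.3127  Neff=6.4094  idx=[1, 3, 4, 6, 6, 7, 7, 7, 8, 8]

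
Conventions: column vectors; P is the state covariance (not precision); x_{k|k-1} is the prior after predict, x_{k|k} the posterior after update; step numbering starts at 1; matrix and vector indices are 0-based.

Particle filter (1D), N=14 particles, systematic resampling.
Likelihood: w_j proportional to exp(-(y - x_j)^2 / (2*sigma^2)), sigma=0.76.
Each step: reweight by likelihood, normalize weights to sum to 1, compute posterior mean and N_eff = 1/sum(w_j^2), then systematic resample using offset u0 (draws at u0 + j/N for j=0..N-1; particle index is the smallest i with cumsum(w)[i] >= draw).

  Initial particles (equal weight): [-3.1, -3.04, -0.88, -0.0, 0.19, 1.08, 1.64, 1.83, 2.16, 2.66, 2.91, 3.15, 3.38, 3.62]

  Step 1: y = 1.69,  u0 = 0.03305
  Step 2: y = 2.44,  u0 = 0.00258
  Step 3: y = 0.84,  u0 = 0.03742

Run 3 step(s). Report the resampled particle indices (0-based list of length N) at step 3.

step 1: w=[0.0000, 0.0000, 0.0007, 0.0177, 0.0299, 0.1521, 0.2095, 0.2064, 0.1734, 0.0930, 0.0579, 0.0332, 0.0177, 0.0084]  mean=1.8758  Neff=6.4753  idx=[4, 5, 5, 6, 6, 6, 7, 7, 7, 8, 8, 9, 10, 11]
step 2: w=[0.0015, 0.0234, 0.0234, 0.0667, 0.0667, 0.0667, 0.0841, 0.0841, 0.0841, 0.1085, 0.1085, 0.1113, 0.0959, 0.0750]  mean=2.1211  Neff=11.5693  idx=[1, 3, 4, 5, 6, 7, 8, 9, 9, 10, 10, 11, 12, 13]
step 3: w=[0.1927, 0.1164, 0.1164, 0.1164, 0.0867, 0.0867, 0.0867, 0.0448, 0.0448, 0.0448, 0.0448, 0.0115, 0.0050, 0.0020]  mean=1.6958  Neff=9.2099  idx=[0, 0, 0, 1, 2, 2, 3, 3, 4, 5, 6, 7, 9, 10]

resampled_idx = [0, 0, 0, 1, 2, 2, 3, 3, 4, 5, 6, 7, 9, 10]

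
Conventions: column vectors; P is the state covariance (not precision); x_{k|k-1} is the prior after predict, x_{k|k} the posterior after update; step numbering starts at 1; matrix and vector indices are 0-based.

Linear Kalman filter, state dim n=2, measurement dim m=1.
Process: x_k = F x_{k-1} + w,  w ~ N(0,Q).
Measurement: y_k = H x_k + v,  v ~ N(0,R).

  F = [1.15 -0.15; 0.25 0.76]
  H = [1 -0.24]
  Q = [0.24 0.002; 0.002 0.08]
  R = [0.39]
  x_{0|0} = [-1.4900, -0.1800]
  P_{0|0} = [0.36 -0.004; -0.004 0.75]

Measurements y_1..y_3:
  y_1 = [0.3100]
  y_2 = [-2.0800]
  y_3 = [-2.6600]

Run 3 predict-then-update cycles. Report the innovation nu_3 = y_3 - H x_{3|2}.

innov = [-1.2321]

step 1: x^-=[-1.6865, -0.5093]  P^-=[0.7344 0.0167; 0.0167 0.5342]  S=[1.1471]  K=[0.6367; -0.0972]  nu=[1.8743]  x^+=[-0.4932, -0.6916]  P^+=[0.2693 0.0877; 0.0877 0.5233]
step 2: x^-=[-0.4634, -0.6489]  P^-=[0.5777 0.0931; 0.0931 0.4324]  S=[0.9480]  K=[0.5859; -0.0112]  nu=[-1.7723]  x^+=[-1.5018, -0.6289]  P^+=[0.2523 0.0994; 0.0994 0.4323]
step 3: x^-=[-1.6327, -0.8534]  P^-=[0.5492 0.1084; 0.1084 0.3832]  S=[0.9092]  K=[0.5754; 0.0180]  nu=[-1.2321]  x^+=[-2.3417, -0.8757]  P^+=[0.2481 0.0989; 0.0989 0.3829]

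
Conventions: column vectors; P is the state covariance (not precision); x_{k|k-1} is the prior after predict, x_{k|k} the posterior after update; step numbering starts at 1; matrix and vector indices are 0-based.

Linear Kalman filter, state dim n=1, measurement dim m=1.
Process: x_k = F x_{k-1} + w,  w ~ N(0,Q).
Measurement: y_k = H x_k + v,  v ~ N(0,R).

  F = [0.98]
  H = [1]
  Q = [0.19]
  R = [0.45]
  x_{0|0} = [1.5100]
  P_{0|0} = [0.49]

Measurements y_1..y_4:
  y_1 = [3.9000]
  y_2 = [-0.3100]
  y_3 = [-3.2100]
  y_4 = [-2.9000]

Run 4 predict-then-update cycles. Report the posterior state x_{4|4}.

x_post = [-1.8047]

step 1: x^-=[1.4798]  P^-=[0.6606]  S=[1.1106]  K=[0.5948]  nu=[2.4202]  x^+=[2.9194]  P^+=[0.2677]
step 2: x^-=[2.8610]  P^-=[0.4471]  S=[0.8971]  K=[0.4984]  nu=[-3.1710]  x^+=[1.2807]  P^+=[0.2243]
step 3: x^-=[1.2551]  P^-=[0.4054]  S=[0.8554]  K=[0.4739]  nu=[-4.4651]  x^+=[-0.8610]  P^+=[0.2133]
step 4: x^-=[-0.8438]  P^-=[0.3948]  S=[0.8448]  K=[0.4673]  nu=[-2.0562]  x^+=[-1.8047]  P^+=[0.2103]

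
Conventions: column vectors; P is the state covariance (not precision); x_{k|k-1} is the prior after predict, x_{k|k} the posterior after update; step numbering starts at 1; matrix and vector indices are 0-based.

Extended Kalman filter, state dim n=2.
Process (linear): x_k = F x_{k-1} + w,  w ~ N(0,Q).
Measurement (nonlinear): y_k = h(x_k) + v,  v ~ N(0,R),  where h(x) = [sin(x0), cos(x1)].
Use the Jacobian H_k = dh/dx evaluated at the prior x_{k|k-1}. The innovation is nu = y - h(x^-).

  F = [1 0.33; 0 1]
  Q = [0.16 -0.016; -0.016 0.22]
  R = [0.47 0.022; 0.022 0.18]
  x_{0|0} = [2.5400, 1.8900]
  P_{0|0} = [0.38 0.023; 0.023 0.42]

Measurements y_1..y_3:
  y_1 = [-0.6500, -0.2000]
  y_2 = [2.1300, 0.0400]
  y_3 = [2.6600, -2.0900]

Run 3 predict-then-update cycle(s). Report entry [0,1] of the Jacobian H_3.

step 1: x^-=[3.1637, 1.8900]  P^-=[0.6009 0.1456; 0.1456 0.6400]  H_jac=[-0.9998 0.0000; 0.0000 -0.9495]  S=[1.0706 0.1602; 0.1602 0.7570]  K=[-0.5513 -0.0660; -0.0164 -0.7993]  nu=[-0.6279, 0.1138]  x^+=[3.5023, 1.8093]  P^+=[0.2606 0.0253; 0.0253 0.1519]
step 2: x^-=[4.0994, 1.8093]  P^-=[0.4538 0.0594; 0.0594 0.3719]  H_jac=[-0.5753 0.0000; 0.0000 -0.9717]  S=[0.6202 0.0552; 0.0552 0.5312]  K=[-0.4151 -0.0655; 0.0055 -0.6809]  nu=[2.9479, 0.2762]  x^+=[2.8575, 1.6374]  P^+=[0.3417 0.0215; 0.0215 0.1260]
step 3: x^-=[3.3978, 1.6374]  P^-=[0.5296 0.0471; 0.0471 0.3460]  H_jac=[-0.9674 0.0000; 0.0000 -0.9978]  S=[0.9656 0.0675; 0.0675 0.5245]  K=[-0.5291 -0.0216; -0.0012 -0.6581]  nu=[2.9134, -2.0234]  x^+=[1.9001, 2.9655]  P^+=[0.2575 0.0156; 0.0156 0.1187]

H_jac[0,1] = 0.0000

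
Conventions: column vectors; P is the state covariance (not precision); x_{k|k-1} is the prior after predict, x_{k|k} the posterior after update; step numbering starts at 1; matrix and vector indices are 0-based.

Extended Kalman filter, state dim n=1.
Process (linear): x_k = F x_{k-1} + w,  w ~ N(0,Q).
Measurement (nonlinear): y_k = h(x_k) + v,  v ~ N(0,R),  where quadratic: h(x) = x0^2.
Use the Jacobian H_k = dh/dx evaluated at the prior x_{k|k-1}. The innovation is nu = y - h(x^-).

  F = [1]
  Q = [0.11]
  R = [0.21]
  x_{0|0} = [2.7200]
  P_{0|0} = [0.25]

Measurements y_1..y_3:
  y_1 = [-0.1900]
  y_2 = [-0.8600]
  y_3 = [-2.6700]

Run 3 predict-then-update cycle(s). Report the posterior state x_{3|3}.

x_post = [-0.6215]

step 1: x^-=[2.7200]  P^-=[0.3600]  H_jac=[5.4400]  S=[10.8637]  K=[0.1803]  nu=[-7.5884]  x^+=[1.3520]  P^+=[0.0070]
step 2: x^-=[1.3520]  P^-=[0.1170]  H_jac=[2.7041]  S=[1.0652]  K=[0.2969]  nu=[-2.6880]  x^+=[0.5540]  P^+=[0.0231]
step 3: x^-=[0.5540]  P^-=[0.1331]  H_jac=[1.1079]  S=[0.3733]  K=[0.3949]  nu=[-2.9769]  x^+=[-0.6215]  P^+=[0.0748]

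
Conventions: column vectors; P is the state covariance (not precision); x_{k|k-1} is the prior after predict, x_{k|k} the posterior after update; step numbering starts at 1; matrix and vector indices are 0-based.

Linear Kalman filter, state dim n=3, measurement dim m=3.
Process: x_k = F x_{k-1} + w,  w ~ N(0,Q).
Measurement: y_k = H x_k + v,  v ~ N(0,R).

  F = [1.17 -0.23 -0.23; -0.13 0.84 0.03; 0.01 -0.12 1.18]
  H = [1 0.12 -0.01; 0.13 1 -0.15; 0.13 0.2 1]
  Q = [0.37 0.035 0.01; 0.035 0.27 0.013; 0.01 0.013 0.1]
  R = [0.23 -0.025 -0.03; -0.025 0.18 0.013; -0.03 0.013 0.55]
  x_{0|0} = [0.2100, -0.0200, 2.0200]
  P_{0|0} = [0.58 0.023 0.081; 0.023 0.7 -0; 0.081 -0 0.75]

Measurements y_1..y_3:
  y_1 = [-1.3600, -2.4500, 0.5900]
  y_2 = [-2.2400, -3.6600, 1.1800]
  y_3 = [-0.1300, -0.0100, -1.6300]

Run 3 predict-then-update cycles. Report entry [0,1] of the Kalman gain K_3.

K[0,1] = -0.0159

step 1: x^-=[-0.2143, 0.0165, 2.3881]  P^-=[1.1847 -0.1651 -0.0591; -0.1651 0.7687 -0.0436; -0.0591 -0.0436 1.1563]  S=[1.3875 0.0655 0.0312; 0.0655 0.9672 -0.0613; 0.0312 -0.0613 1.7157]  K=[0.8423 -0.0581 0.0187; -0.0913 0.7907 0.0816; -0.0607 -0.1865 0.6588]  nu=[-1.1238, -2.0804, -1.7735]  x^+=[-1.0731, -1.6705, 1.6758]  P^+=[0.2018 -0.0619 -0.0296; -0.0619 0.1588 0.0342; -0.0296 0.0342 0.3588]
step 2: x^-=[-1.2567, -1.2135, 2.1672]  P^-=[0.7264 -0.1003 -0.1209; -0.1003 0.4013 0.0462; -0.1209 0.0462 0.5916]  S=[0.9405 0.0336 -0.0687; 0.0336 0.5716 0.0326; -0.0687 0.0326 1.1518]  K=[0.7621 -0.0237 0.0058; -0.0743 0.6671 0.0752; -0.0874 -0.1256 0.5064]  nu=[-0.8160, -1.9581, -0.5811]  x^+=[-1.8356, -2.5028, 2.1903]  P^+=[0.1816 -0.0518 -0.0332; -0.0518 0.1345 0.0321; -0.0332 0.0321 0.2774]
step 3: x^-=[-2.0758, -1.7980, 2.8665]  P^-=[0.6896 -0.0816 -0.1057; -0.0816 0.3814 0.0446; -0.1057 0.0446 0.4785]  S=[0.9075 0.0430 -0.0539; 0.0430 0.5534 0.0480; -0.0539 0.0480 1.0415]  K=[0.7515 -0.0159 0.0085; -0.0668 0.6569 0.0721; -0.0837 -0.1070 0.4554]  nu=[2.1902, 2.4879, -3.8671]  x^+=[-0.5026, -0.5889, 0.6560]  P^+=[0.1786 -0.0495 -0.0314; -0.0495 0.1318 0.0303; -0.0314 0.0303 0.2496]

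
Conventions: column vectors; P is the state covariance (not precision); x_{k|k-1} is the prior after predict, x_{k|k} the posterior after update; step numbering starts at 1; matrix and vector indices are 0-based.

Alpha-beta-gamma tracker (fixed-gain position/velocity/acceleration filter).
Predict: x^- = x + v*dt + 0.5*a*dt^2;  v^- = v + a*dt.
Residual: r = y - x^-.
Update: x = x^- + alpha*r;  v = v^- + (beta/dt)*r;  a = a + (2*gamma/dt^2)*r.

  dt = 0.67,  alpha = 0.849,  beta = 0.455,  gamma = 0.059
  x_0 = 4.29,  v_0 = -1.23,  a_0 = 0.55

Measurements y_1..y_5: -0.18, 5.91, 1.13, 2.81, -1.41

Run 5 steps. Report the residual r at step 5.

step 1: x_pred=3.5893  r=-3.7693  x^+=0.3892  v^+=-3.4213  a^+=-0.4408
step 2: x_pred=-2.0020  r=7.9120  x^+=4.7153  v^+=1.6565  a^+=1.6390
step 3: x_pred=6.1930  r=-5.0630  x^+=1.8945  v^+=-0.6837  a^+=0.3081
step 4: x_pred=1.5056  r=1.3044  x^+=2.6130  v^+=0.4085  a^+=0.6510
step 5: x_pred=3.0329  r=-4.4429  x^+=-0.7391  v^+=-2.1725  a^+=-0.5169

resid = -4.4429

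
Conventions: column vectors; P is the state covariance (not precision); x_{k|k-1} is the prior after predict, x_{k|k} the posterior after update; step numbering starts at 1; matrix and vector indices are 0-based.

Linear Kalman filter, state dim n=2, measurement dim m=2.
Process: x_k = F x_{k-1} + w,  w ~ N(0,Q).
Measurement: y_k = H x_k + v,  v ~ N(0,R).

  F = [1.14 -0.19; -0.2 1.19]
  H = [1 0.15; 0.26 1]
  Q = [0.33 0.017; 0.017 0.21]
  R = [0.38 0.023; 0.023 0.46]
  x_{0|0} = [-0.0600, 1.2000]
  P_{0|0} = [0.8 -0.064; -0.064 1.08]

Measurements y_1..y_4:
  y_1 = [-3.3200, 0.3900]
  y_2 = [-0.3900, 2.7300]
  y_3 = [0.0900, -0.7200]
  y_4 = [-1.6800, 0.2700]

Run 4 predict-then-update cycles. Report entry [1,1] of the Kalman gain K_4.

K[1,1] = 0.5943

step 1: x^-=[-0.2964, 1.4400]  P^-=[1.4364 -0.4988; -0.4988 1.8019]  S=[1.7073 0.1484; 0.1484 2.0996]  K=[0.8077 -0.1168; -0.2044 0.8109]  nu=[-3.2396, -0.9729]  x^+=[-2.7992, 1.3132]  P^+=[0.3221 -0.1189; -0.1189 0.3992]
step 2: x^-=[-3.4406, 2.1225]  P^-=[0.8145 -0.3125; -0.3125 0.8448]  S=[1.1197 0.0368; 0.0368 1.1974]  K=[0.6890 -0.1053; -0.1871 0.6434]  nu=[2.7323, 1.5020]  x^+=[-1.7163, 2.5779]  P^+=[0.2750 -0.1041; -0.1041 0.3187]
step 3: x^-=[-2.4464, 3.4110]  P^-=[0.7440 -0.2629; -0.2629 0.7219]  S=[1.0614 0.0515; 0.0515 1.0955]  K=[0.6684 -0.0949; -0.1751 0.6048]  nu=[2.0248, -3.4949]  x^+=[-0.7614, 0.9427]  P^+=[0.2665 -0.0976; -0.0976 0.2996]
step 4: x^-=[-1.0471, 1.2740]  P^-=[0.7294 -0.2475; -0.2475 0.6913]  S=[1.0507 0.0591; 0.0591 1.0719]  K=[0.6640 -0.0906; -0.1704 0.5943]  nu=[-0.8240, -0.7318]  x^+=[-1.5279, 0.9795]  P^+=[0.2645 -0.0952; -0.0952 0.2942]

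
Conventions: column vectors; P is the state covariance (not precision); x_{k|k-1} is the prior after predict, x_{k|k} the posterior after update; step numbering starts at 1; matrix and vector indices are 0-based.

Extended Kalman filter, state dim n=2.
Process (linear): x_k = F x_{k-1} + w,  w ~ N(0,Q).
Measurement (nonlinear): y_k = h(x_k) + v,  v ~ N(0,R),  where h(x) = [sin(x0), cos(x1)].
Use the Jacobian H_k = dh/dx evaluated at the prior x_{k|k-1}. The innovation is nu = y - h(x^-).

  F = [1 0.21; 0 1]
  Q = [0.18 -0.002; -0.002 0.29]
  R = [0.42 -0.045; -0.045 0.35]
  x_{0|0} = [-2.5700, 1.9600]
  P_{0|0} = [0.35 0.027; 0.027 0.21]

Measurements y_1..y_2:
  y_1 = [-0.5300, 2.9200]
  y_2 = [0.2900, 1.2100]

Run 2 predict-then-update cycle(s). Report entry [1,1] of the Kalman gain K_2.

K[1,1] = 0.0333

step 1: x^-=[-2.1584, 1.9600]  P^-=[0.5506 0.0691; 0.0691 0.5000]  H_jac=[-0.5544 0.0000; 0.0000 -0.9252]  S=[0.5892 -0.0096; -0.0096 0.7780]  K=[-0.5195 -0.0886; -0.0747 -0.5955]  nu=[0.3023, 3.2995]  x^+=[-2.6076, -0.0275]  P^+=[0.3864 0.0082; 0.0082 0.2216]
step 2: x^-=[-2.6134, -0.0275]  P^-=[0.5796 0.0528; 0.0528 0.5116]  H_jac=[-0.8637 0.0000; 0.0000 0.0275]  S=[0.8524 -0.0463; -0.0463 0.3504]  K=[-0.5913 -0.0739; -0.0517 0.0333]  nu=[0.7940, 0.2104]  x^+=[-3.0984, -0.0615]  P^+=[0.2837 0.0269; 0.0269 0.5088]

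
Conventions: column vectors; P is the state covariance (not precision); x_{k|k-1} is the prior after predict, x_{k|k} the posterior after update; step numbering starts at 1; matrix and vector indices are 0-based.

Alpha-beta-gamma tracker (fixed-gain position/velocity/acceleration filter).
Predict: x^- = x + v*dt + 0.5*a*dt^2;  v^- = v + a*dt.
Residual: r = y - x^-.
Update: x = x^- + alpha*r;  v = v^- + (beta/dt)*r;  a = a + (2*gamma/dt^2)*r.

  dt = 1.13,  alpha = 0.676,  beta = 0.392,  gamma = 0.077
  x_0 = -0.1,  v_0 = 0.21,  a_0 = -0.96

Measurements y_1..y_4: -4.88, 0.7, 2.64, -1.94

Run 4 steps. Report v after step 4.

step 1: x_pred=-0.4756  r=-4.4044  x^+=-3.4530  v^+=-2.4027  a^+=-1.4912
step 2: x_pred=-7.1201  r=7.8201  x^+=-1.8337  v^+=-1.3749  a^+=-0.5481
step 3: x_pred=-3.7373  r=6.3773  x^+=0.5738  v^+=0.2181  a^+=0.2211
step 4: x_pred=0.9613  r=-2.9013  x^+=-1.0000  v^+=-0.5386  a^+=-0.1288

v_post = -0.5386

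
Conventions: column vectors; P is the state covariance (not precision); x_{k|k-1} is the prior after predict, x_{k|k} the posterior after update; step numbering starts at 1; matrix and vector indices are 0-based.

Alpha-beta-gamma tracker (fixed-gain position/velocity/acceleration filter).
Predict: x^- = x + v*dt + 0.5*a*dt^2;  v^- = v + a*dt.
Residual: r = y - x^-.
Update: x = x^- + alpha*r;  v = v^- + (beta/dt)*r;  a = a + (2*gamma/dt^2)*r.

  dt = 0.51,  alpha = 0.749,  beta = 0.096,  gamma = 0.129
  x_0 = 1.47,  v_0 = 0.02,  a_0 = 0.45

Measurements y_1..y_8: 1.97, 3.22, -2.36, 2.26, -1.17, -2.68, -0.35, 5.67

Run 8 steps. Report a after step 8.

a_post = 9.5351

step 1: x_pred=1.5387  r=0.4313  x^+=1.8617  v^+=0.3307  a^+=0.8778
step 2: x_pred=2.1446  r=1.0754  x^+=2.9501  v^+=0.9808  a^+=1.9446
step 3: x_pred=3.7032  r=-6.0632  x^+=-0.8381  v^+=0.8312  a^+=-4.0696
step 4: x_pred=-0.9435  r=3.2035  x^+=1.4559  v^+=-0.6413  a^+=-0.8920
step 5: x_pred=1.0129  r=-2.1829  x^+=-0.6221  v^+=-1.5071  a^+=-3.0573
step 6: x_pred=-1.7883  r=-0.8917  x^+=-2.4562  v^+=-3.2342  a^+=-3.9417
step 7: x_pred=-4.6182  r=4.2682  x^+=-1.4213  v^+=-4.4410  a^+=0.2920
step 8: x_pred=-3.6483  r=9.3183  x^+=3.3311  v^+=-2.5380  a^+=9.5351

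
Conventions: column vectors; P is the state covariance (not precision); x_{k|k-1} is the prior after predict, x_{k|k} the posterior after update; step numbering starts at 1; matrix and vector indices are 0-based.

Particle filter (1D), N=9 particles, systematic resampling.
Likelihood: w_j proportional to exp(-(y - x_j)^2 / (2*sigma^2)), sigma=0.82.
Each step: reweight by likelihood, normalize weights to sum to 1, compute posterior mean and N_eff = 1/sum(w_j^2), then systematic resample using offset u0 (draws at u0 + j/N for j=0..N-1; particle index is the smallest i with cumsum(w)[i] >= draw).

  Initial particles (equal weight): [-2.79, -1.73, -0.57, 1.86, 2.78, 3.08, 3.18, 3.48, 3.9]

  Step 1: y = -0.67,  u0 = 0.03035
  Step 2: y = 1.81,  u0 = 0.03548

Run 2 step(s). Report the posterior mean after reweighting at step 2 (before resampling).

post_mean = -0.5735

step 1: w=[0.0241, 0.2949, 0.6751, 0.0058, 0.0001, 0.0000, 0.0000, 0.0000, 0.0000]  mean=-0.9509  Neff=1.8406  idx=[1, 1, 1, 2, 2, 2, 2, 2, 2]
step 2: w=[0.0010, 0.0010, 0.0010, 0.1662, 0.1662, 0.1662, 0.1662, 0.1662, 0.1662]  mean=-0.5735  Neff=6.0363  idx=[3, 3, 4, 5, 5, 6, 7, 7, 8]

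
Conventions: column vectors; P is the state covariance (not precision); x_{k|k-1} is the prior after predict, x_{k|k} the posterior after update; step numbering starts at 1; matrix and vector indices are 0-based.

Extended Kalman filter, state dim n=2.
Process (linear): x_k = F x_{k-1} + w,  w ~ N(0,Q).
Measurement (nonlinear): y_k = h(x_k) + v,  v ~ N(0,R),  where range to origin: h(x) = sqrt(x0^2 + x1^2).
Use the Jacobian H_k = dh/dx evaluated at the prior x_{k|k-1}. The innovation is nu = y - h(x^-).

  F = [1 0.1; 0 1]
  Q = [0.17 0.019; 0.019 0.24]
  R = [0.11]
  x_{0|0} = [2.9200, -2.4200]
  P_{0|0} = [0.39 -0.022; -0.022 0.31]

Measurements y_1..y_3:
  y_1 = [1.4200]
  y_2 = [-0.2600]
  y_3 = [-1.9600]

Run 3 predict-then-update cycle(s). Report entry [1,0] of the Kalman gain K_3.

K[1,0] = 0.4587

step 1: x^-=[2.6780, -2.4200]  P^-=[0.5587 0.0280; 0.0280 0.5500]  H_jac=[0.7419 -0.6705]  S=[0.6369]  K=[0.6213; -0.5463]  nu=[-2.1894]  x^+=[1.3176, -1.2238]  P^+=[0.3128 0.2442; 0.2442 0.3599]
step 2: x^-=[1.1952, -1.2238]  P^-=[0.5352 0.2992; 0.2992 0.5999]  H_jac=[0.6987 -0.7154]  S=[0.3792]  K=[0.4217; -0.5805]  nu=[-1.9707]  x^+=[0.3642, -0.0800]  P^+=[0.4678 0.3920; 0.3920 0.4721]
step 3: x^-=[0.3562, -0.0800]  P^-=[0.7209 0.4582; 0.4582 0.7121]  H_jac=[0.9757 -0.2190]  S=[0.6346]  K=[0.9502; 0.4587]  nu=[-2.3250]  x^+=[-1.8532, -1.1465]  P^+=[0.1479 0.1816; 0.1816 0.5786]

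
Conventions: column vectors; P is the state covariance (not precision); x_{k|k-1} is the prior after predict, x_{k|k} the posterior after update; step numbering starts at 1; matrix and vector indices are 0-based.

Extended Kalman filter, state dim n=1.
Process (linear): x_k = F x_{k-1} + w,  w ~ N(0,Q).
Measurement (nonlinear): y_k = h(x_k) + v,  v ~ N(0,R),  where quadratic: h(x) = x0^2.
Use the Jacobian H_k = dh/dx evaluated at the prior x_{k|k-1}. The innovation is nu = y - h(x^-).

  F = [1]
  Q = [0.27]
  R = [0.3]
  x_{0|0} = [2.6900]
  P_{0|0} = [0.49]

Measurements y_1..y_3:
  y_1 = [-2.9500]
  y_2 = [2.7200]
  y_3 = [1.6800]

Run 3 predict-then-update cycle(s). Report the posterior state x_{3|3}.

x_post = [1.3717]

step 1: x^-=[2.6900]  P^-=[0.7600]  H_jac=[5.3800]  S=[22.2977]  K=[0.1834]  nu=[-10.1861]  x^+=[0.8221]  P^+=[0.0102]
step 2: x^-=[0.8221]  P^-=[0.2802]  H_jac=[1.6443]  S=[1.0576]  K=[0.4357]  nu=[2.0441]  x^+=[1.7127]  P^+=[0.0795]
step 3: x^-=[1.7127]  P^-=[0.3495]  H_jac=[3.4253]  S=[4.4005]  K=[0.2720]  nu=[-1.2532]  x^+=[1.3717]  P^+=[0.0238]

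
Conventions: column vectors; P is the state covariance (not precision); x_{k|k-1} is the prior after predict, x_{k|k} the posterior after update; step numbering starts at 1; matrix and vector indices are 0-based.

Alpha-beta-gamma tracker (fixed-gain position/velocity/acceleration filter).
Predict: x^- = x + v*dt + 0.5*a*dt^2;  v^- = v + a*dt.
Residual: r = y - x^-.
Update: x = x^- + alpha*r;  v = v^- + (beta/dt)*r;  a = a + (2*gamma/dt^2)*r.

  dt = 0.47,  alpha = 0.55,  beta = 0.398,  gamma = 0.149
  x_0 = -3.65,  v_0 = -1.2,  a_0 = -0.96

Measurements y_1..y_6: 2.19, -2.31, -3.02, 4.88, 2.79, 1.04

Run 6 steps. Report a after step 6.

step 1: x_pred=-4.3200  r=6.5100  x^+=-0.7395  v^+=3.8616  a^+=7.8222
step 2: x_pred=1.9394  r=-4.2494  x^+=-0.3978  v^+=3.9396  a^+=2.0897
step 3: x_pred=1.6846  r=-4.7046  x^+=-0.9029  v^+=0.9378  a^+=-4.2570
step 4: x_pred=-0.9323  r=5.8123  x^+=2.2645  v^+=3.8590  a^+=3.5840
step 5: x_pred=4.4740  r=-1.6840  x^+=3.5478  v^+=4.1174  a^+=1.3122
step 6: x_pred=5.6279  r=-4.5879  x^+=3.1046  v^+=0.8491  a^+=-4.8770

a_post = -4.8770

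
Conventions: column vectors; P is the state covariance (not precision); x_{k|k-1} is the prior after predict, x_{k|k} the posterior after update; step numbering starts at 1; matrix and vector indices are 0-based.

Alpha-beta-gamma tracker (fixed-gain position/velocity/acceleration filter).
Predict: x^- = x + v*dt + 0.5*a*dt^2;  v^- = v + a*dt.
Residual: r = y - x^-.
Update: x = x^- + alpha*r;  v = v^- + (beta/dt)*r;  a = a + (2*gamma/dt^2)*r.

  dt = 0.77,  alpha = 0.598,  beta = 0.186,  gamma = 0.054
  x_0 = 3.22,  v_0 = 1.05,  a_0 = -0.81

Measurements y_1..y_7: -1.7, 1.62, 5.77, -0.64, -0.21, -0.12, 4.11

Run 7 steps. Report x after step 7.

x_post = 1.4267

step 1: x_pred=3.7884  r=-5.4884  x^+=0.5063  v^+=-0.8995  a^+=-1.8097
step 2: x_pred=-0.7228  r=2.3428  x^+=0.6782  v^+=-1.7270  a^+=-1.3830
step 3: x_pred=-1.0616  r=6.8316  x^+=3.0237  v^+=-1.1417  a^+=-0.1386
step 4: x_pred=2.1035  r=-2.7435  x^+=0.4629  v^+=-1.9111  a^+=-0.6383
step 5: x_pred=-1.1979  r=0.9879  x^+=-0.6071  v^+=-2.1640  a^+=-0.4584
step 6: x_pred=-2.4093  r=2.2893  x^+=-1.0403  v^+=-1.9639  a^+=-0.0414
step 7: x_pred=-2.5648  r=6.6748  x^+=1.4267  v^+=-0.3834  a^+=1.1745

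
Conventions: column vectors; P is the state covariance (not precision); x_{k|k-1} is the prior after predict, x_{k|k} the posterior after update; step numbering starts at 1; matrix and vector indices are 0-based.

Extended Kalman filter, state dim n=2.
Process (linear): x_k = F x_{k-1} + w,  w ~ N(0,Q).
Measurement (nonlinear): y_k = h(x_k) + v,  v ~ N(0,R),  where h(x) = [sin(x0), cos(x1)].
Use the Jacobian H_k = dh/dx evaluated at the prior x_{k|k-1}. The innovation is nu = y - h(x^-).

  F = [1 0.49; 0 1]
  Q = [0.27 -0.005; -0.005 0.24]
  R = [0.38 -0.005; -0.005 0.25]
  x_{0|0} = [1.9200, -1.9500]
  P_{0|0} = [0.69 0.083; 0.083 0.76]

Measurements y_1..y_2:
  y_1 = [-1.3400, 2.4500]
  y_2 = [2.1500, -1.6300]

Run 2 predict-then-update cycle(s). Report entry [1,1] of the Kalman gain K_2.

step 1: x^-=[0.9645, -1.9500]  P^-=[1.2238 0.4504; 0.4504 1.0000]  H_jac=[0.5698 0.0000; 0.0000 0.9290]  S=[0.7774 0.2334; 0.2334 1.1130]  K=[0.8369 0.2004; 0.0849 0.8169]  nu=[-2.1618, 2.8202]  x^+=[-0.2795, 0.1702]  P^+=[0.5563 0.0494; 0.0494 0.2194]
step 2: x^-=[-0.1960, 0.1702]  P^-=[0.9275 0.1519; 0.1519 0.4594]  H_jac=[0.9808 0.0000; 0.0000 -0.1694]  S=[1.2723 -0.0302; -0.0302 0.2632]  K=[0.7146 -0.0157; 0.1104 -0.2830]  nu=[2.3448, -2.6155]  x^+=[1.5206, 1.1694]  P^+=[0.2769 0.0442; 0.0442 0.4209]

K[1,1] = -0.2830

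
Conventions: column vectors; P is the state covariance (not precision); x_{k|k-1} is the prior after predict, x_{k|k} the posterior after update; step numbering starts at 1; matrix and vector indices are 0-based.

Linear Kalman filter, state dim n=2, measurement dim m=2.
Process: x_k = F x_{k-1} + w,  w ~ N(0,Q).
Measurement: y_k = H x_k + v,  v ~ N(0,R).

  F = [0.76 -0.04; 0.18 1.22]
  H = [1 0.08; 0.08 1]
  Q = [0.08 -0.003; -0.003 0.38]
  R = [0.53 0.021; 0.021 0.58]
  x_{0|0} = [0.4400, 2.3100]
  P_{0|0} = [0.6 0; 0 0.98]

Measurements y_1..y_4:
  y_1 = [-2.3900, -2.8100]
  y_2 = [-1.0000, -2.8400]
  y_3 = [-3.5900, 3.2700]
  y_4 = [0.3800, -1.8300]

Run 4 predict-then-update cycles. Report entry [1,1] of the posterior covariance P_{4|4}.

P_post[1,1] = 0.3555

step 1: x^-=[0.2420, 2.8974]  P^-=[0.4281 0.0313; 0.0313 1.8581]  S=[0.9750 0.2354; 0.2354 2.4458]  K=[0.4455 -0.0161; 0.0009 0.7606]  nu=[-2.8638, -5.7268]  x^+=[-0.9418, -1.4611]  P^+=[0.2373 -0.0190; -0.0190 0.4427]
step 2: x^-=[-0.6573, -1.9521]  P^-=[0.2189 -0.0096; -0.0096 1.0383]  S=[0.7540 0.1119; 0.1119 1.6181]  K=[0.2916 -0.0153; 0.0023 0.6410]  nu=[-0.1865, -0.8353]  x^+=[-0.6990, -2.4880]  P^+=[0.1554 -0.0152; -0.0152 0.3730]
step 3: x^-=[-0.4317, -3.1612]  P^-=[0.1713 -0.0139; -0.0139 0.9336]  S=[0.7051 0.0954; 0.0954 1.5125]  K=[0.2435 -0.0155; 0.0028 0.6164]  nu=[-2.9054, 6.4657]  x^+=[-1.2392, 0.8158]  P^+=[0.1299 -0.0143; -0.0143 0.3587]
step 4: x^-=[-0.9744, 0.7723]  P^-=[0.1564 -0.0159; -0.0159 0.9118]  S=[0.6897 0.0905; 0.0905 1.4903]  K=[0.2271 -0.0160; 0.0026 0.6108]  nu=[1.2927, -2.5243]  x^+=[-0.6404, -0.7663]  P^+=[0.1212 -0.0142; -0.0142 0.3555]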